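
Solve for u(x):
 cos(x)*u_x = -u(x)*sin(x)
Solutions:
 u(x) = C1*cos(x)


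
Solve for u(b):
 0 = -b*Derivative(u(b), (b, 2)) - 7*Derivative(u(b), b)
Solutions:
 u(b) = C1 + C2/b^6


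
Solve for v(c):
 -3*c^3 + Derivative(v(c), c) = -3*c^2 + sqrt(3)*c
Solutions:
 v(c) = C1 + 3*c^4/4 - c^3 + sqrt(3)*c^2/2


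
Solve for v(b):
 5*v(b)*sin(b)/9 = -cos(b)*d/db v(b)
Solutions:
 v(b) = C1*cos(b)^(5/9)


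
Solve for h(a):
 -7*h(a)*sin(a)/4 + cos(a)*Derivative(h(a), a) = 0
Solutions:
 h(a) = C1/cos(a)^(7/4)


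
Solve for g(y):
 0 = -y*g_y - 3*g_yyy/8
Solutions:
 g(y) = C1 + Integral(C2*airyai(-2*3^(2/3)*y/3) + C3*airybi(-2*3^(2/3)*y/3), y)


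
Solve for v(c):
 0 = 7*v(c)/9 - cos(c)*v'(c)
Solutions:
 v(c) = C1*(sin(c) + 1)^(7/18)/(sin(c) - 1)^(7/18)


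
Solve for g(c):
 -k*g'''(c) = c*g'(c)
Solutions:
 g(c) = C1 + Integral(C2*airyai(c*(-1/k)^(1/3)) + C3*airybi(c*(-1/k)^(1/3)), c)


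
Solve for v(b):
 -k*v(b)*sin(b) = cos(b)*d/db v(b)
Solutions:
 v(b) = C1*exp(k*log(cos(b)))


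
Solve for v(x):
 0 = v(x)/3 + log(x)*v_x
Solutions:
 v(x) = C1*exp(-li(x)/3)


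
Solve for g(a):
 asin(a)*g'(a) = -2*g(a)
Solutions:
 g(a) = C1*exp(-2*Integral(1/asin(a), a))


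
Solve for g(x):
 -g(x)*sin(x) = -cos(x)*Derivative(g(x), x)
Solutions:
 g(x) = C1/cos(x)


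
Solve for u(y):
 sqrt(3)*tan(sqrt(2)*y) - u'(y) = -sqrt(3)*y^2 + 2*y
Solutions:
 u(y) = C1 + sqrt(3)*y^3/3 - y^2 - sqrt(6)*log(cos(sqrt(2)*y))/2


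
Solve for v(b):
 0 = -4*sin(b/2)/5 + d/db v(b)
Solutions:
 v(b) = C1 - 8*cos(b/2)/5


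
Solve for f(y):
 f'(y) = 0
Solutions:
 f(y) = C1


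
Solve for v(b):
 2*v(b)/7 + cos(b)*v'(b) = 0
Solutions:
 v(b) = C1*(sin(b) - 1)^(1/7)/(sin(b) + 1)^(1/7)


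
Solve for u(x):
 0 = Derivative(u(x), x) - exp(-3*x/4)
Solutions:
 u(x) = C1 - 4*exp(-3*x/4)/3


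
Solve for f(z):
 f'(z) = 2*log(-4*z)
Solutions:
 f(z) = C1 + 2*z*log(-z) + 2*z*(-1 + 2*log(2))


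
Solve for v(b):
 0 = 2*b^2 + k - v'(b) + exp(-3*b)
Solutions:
 v(b) = C1 + 2*b^3/3 + b*k - exp(-3*b)/3


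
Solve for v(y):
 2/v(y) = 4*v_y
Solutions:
 v(y) = -sqrt(C1 + y)
 v(y) = sqrt(C1 + y)


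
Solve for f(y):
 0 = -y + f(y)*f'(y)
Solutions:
 f(y) = -sqrt(C1 + y^2)
 f(y) = sqrt(C1 + y^2)


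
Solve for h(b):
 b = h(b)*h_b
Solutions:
 h(b) = -sqrt(C1 + b^2)
 h(b) = sqrt(C1 + b^2)


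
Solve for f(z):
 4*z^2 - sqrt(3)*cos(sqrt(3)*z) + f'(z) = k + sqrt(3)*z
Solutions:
 f(z) = C1 + k*z - 4*z^3/3 + sqrt(3)*z^2/2 + sin(sqrt(3)*z)


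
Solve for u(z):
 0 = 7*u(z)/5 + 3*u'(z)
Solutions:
 u(z) = C1*exp(-7*z/15)


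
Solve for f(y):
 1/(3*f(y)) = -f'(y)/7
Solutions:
 f(y) = -sqrt(C1 - 42*y)/3
 f(y) = sqrt(C1 - 42*y)/3


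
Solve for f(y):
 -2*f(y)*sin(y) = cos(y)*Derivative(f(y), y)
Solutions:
 f(y) = C1*cos(y)^2


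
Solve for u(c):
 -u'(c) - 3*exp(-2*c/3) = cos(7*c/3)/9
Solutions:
 u(c) = C1 - sin(7*c/3)/21 + 9*exp(-2*c/3)/2


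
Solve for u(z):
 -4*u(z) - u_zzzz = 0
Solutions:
 u(z) = (C1*sin(z) + C2*cos(z))*exp(-z) + (C3*sin(z) + C4*cos(z))*exp(z)


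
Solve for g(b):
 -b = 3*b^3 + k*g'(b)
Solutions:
 g(b) = C1 - 3*b^4/(4*k) - b^2/(2*k)


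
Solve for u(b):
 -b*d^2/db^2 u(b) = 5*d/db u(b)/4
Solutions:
 u(b) = C1 + C2/b^(1/4)


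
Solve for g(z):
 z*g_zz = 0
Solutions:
 g(z) = C1 + C2*z


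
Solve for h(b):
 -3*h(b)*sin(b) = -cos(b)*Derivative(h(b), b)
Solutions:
 h(b) = C1/cos(b)^3


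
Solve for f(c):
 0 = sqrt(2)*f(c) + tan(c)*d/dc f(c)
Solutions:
 f(c) = C1/sin(c)^(sqrt(2))


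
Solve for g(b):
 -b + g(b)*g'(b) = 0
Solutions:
 g(b) = -sqrt(C1 + b^2)
 g(b) = sqrt(C1 + b^2)


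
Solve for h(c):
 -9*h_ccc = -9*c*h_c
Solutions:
 h(c) = C1 + Integral(C2*airyai(c) + C3*airybi(c), c)


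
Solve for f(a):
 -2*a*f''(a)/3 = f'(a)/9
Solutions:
 f(a) = C1 + C2*a^(5/6)


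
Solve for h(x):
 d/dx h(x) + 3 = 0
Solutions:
 h(x) = C1 - 3*x


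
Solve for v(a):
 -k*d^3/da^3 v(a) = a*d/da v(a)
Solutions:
 v(a) = C1 + Integral(C2*airyai(a*(-1/k)^(1/3)) + C3*airybi(a*(-1/k)^(1/3)), a)


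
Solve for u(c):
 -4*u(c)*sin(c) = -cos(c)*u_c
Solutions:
 u(c) = C1/cos(c)^4


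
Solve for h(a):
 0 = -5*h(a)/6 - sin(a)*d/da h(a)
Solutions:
 h(a) = C1*(cos(a) + 1)^(5/12)/(cos(a) - 1)^(5/12)


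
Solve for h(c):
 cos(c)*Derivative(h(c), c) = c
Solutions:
 h(c) = C1 + Integral(c/cos(c), c)


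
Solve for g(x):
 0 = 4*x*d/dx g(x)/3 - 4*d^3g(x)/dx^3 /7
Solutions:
 g(x) = C1 + Integral(C2*airyai(3^(2/3)*7^(1/3)*x/3) + C3*airybi(3^(2/3)*7^(1/3)*x/3), x)


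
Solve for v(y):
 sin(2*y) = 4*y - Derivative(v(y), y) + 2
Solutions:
 v(y) = C1 + 2*y^2 + 2*y + cos(2*y)/2


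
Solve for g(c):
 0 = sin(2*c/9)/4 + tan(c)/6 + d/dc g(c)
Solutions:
 g(c) = C1 + log(cos(c))/6 + 9*cos(2*c/9)/8


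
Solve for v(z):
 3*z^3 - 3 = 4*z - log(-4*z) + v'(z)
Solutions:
 v(z) = C1 + 3*z^4/4 - 2*z^2 + z*log(-z) + 2*z*(-2 + log(2))


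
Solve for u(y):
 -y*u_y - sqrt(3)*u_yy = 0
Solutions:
 u(y) = C1 + C2*erf(sqrt(2)*3^(3/4)*y/6)


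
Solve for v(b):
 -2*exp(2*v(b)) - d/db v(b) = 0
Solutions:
 v(b) = log(-sqrt(-1/(C1 - 2*b))) - log(2)/2
 v(b) = log(-1/(C1 - 2*b))/2 - log(2)/2


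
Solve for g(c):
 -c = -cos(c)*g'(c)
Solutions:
 g(c) = C1 + Integral(c/cos(c), c)


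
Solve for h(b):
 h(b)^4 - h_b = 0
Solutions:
 h(b) = (-1/(C1 + 3*b))^(1/3)
 h(b) = (-1/(C1 + b))^(1/3)*(-3^(2/3) - 3*3^(1/6)*I)/6
 h(b) = (-1/(C1 + b))^(1/3)*(-3^(2/3) + 3*3^(1/6)*I)/6


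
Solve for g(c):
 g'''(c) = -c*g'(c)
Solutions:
 g(c) = C1 + Integral(C2*airyai(-c) + C3*airybi(-c), c)


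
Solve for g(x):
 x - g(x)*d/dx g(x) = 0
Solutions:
 g(x) = -sqrt(C1 + x^2)
 g(x) = sqrt(C1 + x^2)


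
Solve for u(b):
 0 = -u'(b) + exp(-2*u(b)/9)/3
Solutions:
 u(b) = 9*log(-sqrt(C1 + b)) - 18*log(3) + 9*log(6)/2
 u(b) = 9*log(C1 + b)/2 - 18*log(3) + 9*log(6)/2


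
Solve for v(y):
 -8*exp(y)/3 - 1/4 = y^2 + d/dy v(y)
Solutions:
 v(y) = C1 - y^3/3 - y/4 - 8*exp(y)/3


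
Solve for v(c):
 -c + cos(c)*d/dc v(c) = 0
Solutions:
 v(c) = C1 + Integral(c/cos(c), c)


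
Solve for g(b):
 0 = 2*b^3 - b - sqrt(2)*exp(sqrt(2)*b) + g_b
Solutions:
 g(b) = C1 - b^4/2 + b^2/2 + exp(sqrt(2)*b)


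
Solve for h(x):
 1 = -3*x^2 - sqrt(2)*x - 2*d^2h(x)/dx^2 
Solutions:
 h(x) = C1 + C2*x - x^4/8 - sqrt(2)*x^3/12 - x^2/4


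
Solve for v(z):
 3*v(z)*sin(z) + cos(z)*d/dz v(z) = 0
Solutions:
 v(z) = C1*cos(z)^3


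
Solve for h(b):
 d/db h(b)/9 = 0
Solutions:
 h(b) = C1


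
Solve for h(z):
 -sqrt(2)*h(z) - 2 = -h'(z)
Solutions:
 h(z) = C1*exp(sqrt(2)*z) - sqrt(2)


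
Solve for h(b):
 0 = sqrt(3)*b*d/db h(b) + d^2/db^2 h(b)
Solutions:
 h(b) = C1 + C2*erf(sqrt(2)*3^(1/4)*b/2)


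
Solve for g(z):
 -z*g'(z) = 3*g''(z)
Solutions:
 g(z) = C1 + C2*erf(sqrt(6)*z/6)


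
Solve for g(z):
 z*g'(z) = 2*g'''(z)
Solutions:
 g(z) = C1 + Integral(C2*airyai(2^(2/3)*z/2) + C3*airybi(2^(2/3)*z/2), z)


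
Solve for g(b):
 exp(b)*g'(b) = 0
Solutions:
 g(b) = C1


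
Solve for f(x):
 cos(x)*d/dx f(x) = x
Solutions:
 f(x) = C1 + Integral(x/cos(x), x)


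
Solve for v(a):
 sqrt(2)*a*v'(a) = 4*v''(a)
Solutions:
 v(a) = C1 + C2*erfi(2^(3/4)*a/4)


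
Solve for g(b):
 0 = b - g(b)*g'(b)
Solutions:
 g(b) = -sqrt(C1 + b^2)
 g(b) = sqrt(C1 + b^2)


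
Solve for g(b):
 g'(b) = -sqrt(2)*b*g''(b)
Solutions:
 g(b) = C1 + C2*b^(1 - sqrt(2)/2)


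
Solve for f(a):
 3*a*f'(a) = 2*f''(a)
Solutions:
 f(a) = C1 + C2*erfi(sqrt(3)*a/2)


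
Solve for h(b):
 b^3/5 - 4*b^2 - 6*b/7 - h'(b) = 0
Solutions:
 h(b) = C1 + b^4/20 - 4*b^3/3 - 3*b^2/7


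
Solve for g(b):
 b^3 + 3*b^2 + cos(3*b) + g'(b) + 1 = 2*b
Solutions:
 g(b) = C1 - b^4/4 - b^3 + b^2 - b - sin(3*b)/3


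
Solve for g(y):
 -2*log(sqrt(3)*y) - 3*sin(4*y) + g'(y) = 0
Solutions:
 g(y) = C1 + 2*y*log(y) - 2*y + y*log(3) - 3*cos(4*y)/4


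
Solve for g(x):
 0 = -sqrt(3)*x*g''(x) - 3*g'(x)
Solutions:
 g(x) = C1 + C2*x^(1 - sqrt(3))


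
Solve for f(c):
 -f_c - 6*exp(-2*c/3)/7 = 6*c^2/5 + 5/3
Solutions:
 f(c) = C1 - 2*c^3/5 - 5*c/3 + 9*exp(-2*c/3)/7


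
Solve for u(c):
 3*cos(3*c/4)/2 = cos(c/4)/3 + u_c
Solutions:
 u(c) = C1 - 4*sin(c/4)/3 + 2*sin(3*c/4)


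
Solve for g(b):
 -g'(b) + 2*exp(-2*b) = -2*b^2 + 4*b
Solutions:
 g(b) = C1 + 2*b^3/3 - 2*b^2 - exp(-2*b)


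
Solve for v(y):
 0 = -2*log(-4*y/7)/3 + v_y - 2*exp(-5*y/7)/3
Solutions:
 v(y) = C1 + 2*y*log(-y)/3 + 2*y*(-log(7) - 1 + 2*log(2))/3 - 14*exp(-5*y/7)/15


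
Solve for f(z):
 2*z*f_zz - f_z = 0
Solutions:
 f(z) = C1 + C2*z^(3/2)


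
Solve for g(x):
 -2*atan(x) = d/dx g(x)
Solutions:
 g(x) = C1 - 2*x*atan(x) + log(x^2 + 1)


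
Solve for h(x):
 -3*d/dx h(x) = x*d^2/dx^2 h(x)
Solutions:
 h(x) = C1 + C2/x^2


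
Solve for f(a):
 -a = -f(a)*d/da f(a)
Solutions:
 f(a) = -sqrt(C1 + a^2)
 f(a) = sqrt(C1 + a^2)


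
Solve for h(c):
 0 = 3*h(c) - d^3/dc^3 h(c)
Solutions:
 h(c) = C3*exp(3^(1/3)*c) + (C1*sin(3^(5/6)*c/2) + C2*cos(3^(5/6)*c/2))*exp(-3^(1/3)*c/2)


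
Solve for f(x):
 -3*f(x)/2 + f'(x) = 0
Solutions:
 f(x) = C1*exp(3*x/2)


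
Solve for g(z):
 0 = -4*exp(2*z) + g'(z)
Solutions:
 g(z) = C1 + 2*exp(2*z)


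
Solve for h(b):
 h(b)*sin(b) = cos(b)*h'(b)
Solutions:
 h(b) = C1/cos(b)


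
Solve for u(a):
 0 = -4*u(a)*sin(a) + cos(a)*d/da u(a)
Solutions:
 u(a) = C1/cos(a)^4


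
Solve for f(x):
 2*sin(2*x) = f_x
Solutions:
 f(x) = C1 - cos(2*x)


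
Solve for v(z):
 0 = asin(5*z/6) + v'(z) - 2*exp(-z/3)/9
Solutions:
 v(z) = C1 - z*asin(5*z/6) - sqrt(36 - 25*z^2)/5 - 2*exp(-z/3)/3


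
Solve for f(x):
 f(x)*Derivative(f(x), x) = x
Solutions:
 f(x) = -sqrt(C1 + x^2)
 f(x) = sqrt(C1 + x^2)


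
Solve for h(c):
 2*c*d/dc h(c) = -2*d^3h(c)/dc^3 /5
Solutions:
 h(c) = C1 + Integral(C2*airyai(-5^(1/3)*c) + C3*airybi(-5^(1/3)*c), c)


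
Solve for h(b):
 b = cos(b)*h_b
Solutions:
 h(b) = C1 + Integral(b/cos(b), b)


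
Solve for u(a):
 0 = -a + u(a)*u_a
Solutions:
 u(a) = -sqrt(C1 + a^2)
 u(a) = sqrt(C1 + a^2)


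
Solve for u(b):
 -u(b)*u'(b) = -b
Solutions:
 u(b) = -sqrt(C1 + b^2)
 u(b) = sqrt(C1 + b^2)


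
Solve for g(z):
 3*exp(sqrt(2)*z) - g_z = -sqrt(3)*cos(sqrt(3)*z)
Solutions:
 g(z) = C1 + 3*sqrt(2)*exp(sqrt(2)*z)/2 + sin(sqrt(3)*z)


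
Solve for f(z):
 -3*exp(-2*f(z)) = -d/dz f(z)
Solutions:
 f(z) = log(-sqrt(C1 + 6*z))
 f(z) = log(C1 + 6*z)/2


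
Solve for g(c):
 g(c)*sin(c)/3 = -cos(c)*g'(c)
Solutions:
 g(c) = C1*cos(c)^(1/3)


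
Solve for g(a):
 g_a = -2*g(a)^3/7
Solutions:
 g(a) = -sqrt(14)*sqrt(-1/(C1 - 2*a))/2
 g(a) = sqrt(14)*sqrt(-1/(C1 - 2*a))/2


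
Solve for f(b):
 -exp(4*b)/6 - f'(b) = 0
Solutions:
 f(b) = C1 - exp(4*b)/24


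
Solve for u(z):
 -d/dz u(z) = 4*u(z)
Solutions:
 u(z) = C1*exp(-4*z)


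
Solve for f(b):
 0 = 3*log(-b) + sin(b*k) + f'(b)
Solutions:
 f(b) = C1 - 3*b*log(-b) + 3*b - Piecewise((-cos(b*k)/k, Ne(k, 0)), (0, True))


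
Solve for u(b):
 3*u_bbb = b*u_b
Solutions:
 u(b) = C1 + Integral(C2*airyai(3^(2/3)*b/3) + C3*airybi(3^(2/3)*b/3), b)


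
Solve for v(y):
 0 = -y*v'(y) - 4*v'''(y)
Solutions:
 v(y) = C1 + Integral(C2*airyai(-2^(1/3)*y/2) + C3*airybi(-2^(1/3)*y/2), y)


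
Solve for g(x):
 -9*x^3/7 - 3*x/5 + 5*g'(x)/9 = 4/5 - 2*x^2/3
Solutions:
 g(x) = C1 + 81*x^4/140 - 2*x^3/5 + 27*x^2/50 + 36*x/25


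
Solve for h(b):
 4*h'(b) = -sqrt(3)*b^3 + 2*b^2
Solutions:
 h(b) = C1 - sqrt(3)*b^4/16 + b^3/6


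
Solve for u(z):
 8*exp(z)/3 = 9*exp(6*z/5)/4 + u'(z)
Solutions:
 u(z) = C1 - 15*exp(6*z/5)/8 + 8*exp(z)/3


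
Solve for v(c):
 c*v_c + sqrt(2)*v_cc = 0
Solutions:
 v(c) = C1 + C2*erf(2^(1/4)*c/2)


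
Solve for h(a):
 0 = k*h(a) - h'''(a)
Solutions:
 h(a) = C1*exp(a*k^(1/3)) + C2*exp(a*k^(1/3)*(-1 + sqrt(3)*I)/2) + C3*exp(-a*k^(1/3)*(1 + sqrt(3)*I)/2)


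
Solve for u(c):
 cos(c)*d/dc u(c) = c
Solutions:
 u(c) = C1 + Integral(c/cos(c), c)


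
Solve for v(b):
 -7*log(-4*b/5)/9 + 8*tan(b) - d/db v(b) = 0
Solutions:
 v(b) = C1 - 7*b*log(-b)/9 - 14*b*log(2)/9 + 7*b/9 + 7*b*log(5)/9 - 8*log(cos(b))


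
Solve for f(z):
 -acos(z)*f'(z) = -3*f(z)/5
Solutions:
 f(z) = C1*exp(3*Integral(1/acos(z), z)/5)


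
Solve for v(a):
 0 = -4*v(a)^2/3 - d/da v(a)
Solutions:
 v(a) = 3/(C1 + 4*a)


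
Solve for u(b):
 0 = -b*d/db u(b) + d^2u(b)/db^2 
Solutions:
 u(b) = C1 + C2*erfi(sqrt(2)*b/2)


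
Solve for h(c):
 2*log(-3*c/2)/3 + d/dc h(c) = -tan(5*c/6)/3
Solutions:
 h(c) = C1 - 2*c*log(-c)/3 - 2*c*log(3)/3 + 2*c*log(2)/3 + 2*c/3 + 2*log(cos(5*c/6))/5


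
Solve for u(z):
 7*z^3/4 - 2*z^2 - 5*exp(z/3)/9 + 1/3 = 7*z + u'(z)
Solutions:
 u(z) = C1 + 7*z^4/16 - 2*z^3/3 - 7*z^2/2 + z/3 - 5*exp(z/3)/3


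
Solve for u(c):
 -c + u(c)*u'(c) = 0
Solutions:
 u(c) = -sqrt(C1 + c^2)
 u(c) = sqrt(C1 + c^2)


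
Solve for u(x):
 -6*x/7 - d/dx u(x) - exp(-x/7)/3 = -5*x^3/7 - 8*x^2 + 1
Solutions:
 u(x) = C1 + 5*x^4/28 + 8*x^3/3 - 3*x^2/7 - x + 7*exp(-x/7)/3


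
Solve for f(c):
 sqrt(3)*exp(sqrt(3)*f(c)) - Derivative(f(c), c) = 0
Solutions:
 f(c) = sqrt(3)*(2*log(-1/(C1 + sqrt(3)*c)) - log(3))/6


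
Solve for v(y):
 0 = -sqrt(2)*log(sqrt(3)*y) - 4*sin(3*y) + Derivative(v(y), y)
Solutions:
 v(y) = C1 + sqrt(2)*y*(log(y) - 1) + sqrt(2)*y*log(3)/2 - 4*cos(3*y)/3


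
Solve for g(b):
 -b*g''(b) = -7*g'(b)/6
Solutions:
 g(b) = C1 + C2*b^(13/6)


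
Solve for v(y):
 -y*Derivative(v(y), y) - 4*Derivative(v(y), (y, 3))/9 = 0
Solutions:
 v(y) = C1 + Integral(C2*airyai(-2^(1/3)*3^(2/3)*y/2) + C3*airybi(-2^(1/3)*3^(2/3)*y/2), y)


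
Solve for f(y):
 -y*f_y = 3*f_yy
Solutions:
 f(y) = C1 + C2*erf(sqrt(6)*y/6)


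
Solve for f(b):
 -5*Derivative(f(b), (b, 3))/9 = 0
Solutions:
 f(b) = C1 + C2*b + C3*b^2


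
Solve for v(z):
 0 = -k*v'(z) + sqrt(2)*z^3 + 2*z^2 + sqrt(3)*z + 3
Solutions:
 v(z) = C1 + sqrt(2)*z^4/(4*k) + 2*z^3/(3*k) + sqrt(3)*z^2/(2*k) + 3*z/k


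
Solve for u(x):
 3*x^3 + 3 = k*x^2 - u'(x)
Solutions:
 u(x) = C1 + k*x^3/3 - 3*x^4/4 - 3*x


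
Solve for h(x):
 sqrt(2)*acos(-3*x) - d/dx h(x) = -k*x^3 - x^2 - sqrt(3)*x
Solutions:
 h(x) = C1 + k*x^4/4 + x^3/3 + sqrt(3)*x^2/2 + sqrt(2)*(x*acos(-3*x) + sqrt(1 - 9*x^2)/3)


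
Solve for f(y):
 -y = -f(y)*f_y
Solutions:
 f(y) = -sqrt(C1 + y^2)
 f(y) = sqrt(C1 + y^2)


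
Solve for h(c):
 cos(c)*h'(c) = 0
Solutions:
 h(c) = C1


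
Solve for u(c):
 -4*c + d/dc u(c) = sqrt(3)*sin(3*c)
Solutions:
 u(c) = C1 + 2*c^2 - sqrt(3)*cos(3*c)/3


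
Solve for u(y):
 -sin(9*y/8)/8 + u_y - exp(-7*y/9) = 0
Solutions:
 u(y) = C1 - cos(9*y/8)/9 - 9*exp(-7*y/9)/7


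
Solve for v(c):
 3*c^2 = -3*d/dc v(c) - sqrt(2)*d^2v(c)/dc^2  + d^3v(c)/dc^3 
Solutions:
 v(c) = C1 + C2*exp(c*(-sqrt(14) + sqrt(2))/2) + C3*exp(c*(sqrt(2) + sqrt(14))/2) - c^3/3 + sqrt(2)*c^2/3 - 10*c/9


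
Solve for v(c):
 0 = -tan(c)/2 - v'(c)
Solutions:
 v(c) = C1 + log(cos(c))/2


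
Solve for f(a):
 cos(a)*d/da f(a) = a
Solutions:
 f(a) = C1 + Integral(a/cos(a), a)


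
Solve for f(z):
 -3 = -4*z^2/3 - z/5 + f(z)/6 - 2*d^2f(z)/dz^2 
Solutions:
 f(z) = C1*exp(-sqrt(3)*z/6) + C2*exp(sqrt(3)*z/6) + 8*z^2 + 6*z/5 + 174


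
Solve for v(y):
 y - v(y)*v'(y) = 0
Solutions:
 v(y) = -sqrt(C1 + y^2)
 v(y) = sqrt(C1 + y^2)


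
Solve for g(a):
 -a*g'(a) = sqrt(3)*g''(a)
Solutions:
 g(a) = C1 + C2*erf(sqrt(2)*3^(3/4)*a/6)


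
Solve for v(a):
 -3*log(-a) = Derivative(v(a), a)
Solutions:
 v(a) = C1 - 3*a*log(-a) + 3*a


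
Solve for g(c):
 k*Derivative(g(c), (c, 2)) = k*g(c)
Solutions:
 g(c) = C1*exp(-c) + C2*exp(c)


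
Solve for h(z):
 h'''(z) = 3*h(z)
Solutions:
 h(z) = C3*exp(3^(1/3)*z) + (C1*sin(3^(5/6)*z/2) + C2*cos(3^(5/6)*z/2))*exp(-3^(1/3)*z/2)


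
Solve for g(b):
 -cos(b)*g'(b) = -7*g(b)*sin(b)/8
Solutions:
 g(b) = C1/cos(b)^(7/8)


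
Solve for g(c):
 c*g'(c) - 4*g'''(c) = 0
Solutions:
 g(c) = C1 + Integral(C2*airyai(2^(1/3)*c/2) + C3*airybi(2^(1/3)*c/2), c)


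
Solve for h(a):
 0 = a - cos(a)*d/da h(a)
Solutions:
 h(a) = C1 + Integral(a/cos(a), a)


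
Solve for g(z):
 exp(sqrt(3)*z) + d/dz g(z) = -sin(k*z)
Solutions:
 g(z) = C1 - sqrt(3)*exp(sqrt(3)*z)/3 + cos(k*z)/k


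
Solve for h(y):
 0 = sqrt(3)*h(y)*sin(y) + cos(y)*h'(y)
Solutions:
 h(y) = C1*cos(y)^(sqrt(3))


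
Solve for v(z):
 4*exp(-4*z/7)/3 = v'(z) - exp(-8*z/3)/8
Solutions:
 v(z) = C1 - 3*exp(-8*z/3)/64 - 7*exp(-4*z/7)/3


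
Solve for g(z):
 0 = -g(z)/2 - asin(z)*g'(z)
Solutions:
 g(z) = C1*exp(-Integral(1/asin(z), z)/2)


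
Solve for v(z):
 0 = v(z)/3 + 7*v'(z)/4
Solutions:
 v(z) = C1*exp(-4*z/21)


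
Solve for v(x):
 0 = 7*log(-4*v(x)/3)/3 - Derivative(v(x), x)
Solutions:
 -3*Integral(1/(log(-_y) - log(3) + 2*log(2)), (_y, v(x)))/7 = C1 - x


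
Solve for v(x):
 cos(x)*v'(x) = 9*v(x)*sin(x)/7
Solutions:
 v(x) = C1/cos(x)^(9/7)


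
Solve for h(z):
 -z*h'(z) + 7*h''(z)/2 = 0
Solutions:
 h(z) = C1 + C2*erfi(sqrt(7)*z/7)


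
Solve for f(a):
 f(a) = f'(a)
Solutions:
 f(a) = C1*exp(a)


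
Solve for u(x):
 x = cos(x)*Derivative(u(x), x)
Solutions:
 u(x) = C1 + Integral(x/cos(x), x)


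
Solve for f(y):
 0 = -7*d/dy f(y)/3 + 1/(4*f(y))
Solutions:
 f(y) = -sqrt(C1 + 42*y)/14
 f(y) = sqrt(C1 + 42*y)/14


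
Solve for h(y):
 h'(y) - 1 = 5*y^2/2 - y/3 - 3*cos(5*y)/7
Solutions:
 h(y) = C1 + 5*y^3/6 - y^2/6 + y - 3*sin(5*y)/35


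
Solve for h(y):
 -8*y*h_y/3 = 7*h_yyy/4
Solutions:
 h(y) = C1 + Integral(C2*airyai(-2*42^(2/3)*y/21) + C3*airybi(-2*42^(2/3)*y/21), y)


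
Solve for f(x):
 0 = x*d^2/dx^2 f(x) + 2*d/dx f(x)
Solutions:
 f(x) = C1 + C2/x


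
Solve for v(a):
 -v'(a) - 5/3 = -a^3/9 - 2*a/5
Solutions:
 v(a) = C1 + a^4/36 + a^2/5 - 5*a/3


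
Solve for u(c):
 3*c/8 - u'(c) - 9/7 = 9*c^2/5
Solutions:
 u(c) = C1 - 3*c^3/5 + 3*c^2/16 - 9*c/7


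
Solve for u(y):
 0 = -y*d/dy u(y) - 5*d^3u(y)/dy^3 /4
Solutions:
 u(y) = C1 + Integral(C2*airyai(-10^(2/3)*y/5) + C3*airybi(-10^(2/3)*y/5), y)


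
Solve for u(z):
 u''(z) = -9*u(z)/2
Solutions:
 u(z) = C1*sin(3*sqrt(2)*z/2) + C2*cos(3*sqrt(2)*z/2)


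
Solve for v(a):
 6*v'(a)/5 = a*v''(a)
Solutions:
 v(a) = C1 + C2*a^(11/5)


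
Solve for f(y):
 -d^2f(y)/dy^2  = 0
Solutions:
 f(y) = C1 + C2*y


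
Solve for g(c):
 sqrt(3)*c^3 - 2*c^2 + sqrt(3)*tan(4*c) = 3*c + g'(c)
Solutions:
 g(c) = C1 + sqrt(3)*c^4/4 - 2*c^3/3 - 3*c^2/2 - sqrt(3)*log(cos(4*c))/4


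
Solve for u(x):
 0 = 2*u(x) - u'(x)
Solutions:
 u(x) = C1*exp(2*x)


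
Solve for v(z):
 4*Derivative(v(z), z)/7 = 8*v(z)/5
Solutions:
 v(z) = C1*exp(14*z/5)


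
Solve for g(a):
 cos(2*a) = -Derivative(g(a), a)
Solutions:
 g(a) = C1 - sin(2*a)/2


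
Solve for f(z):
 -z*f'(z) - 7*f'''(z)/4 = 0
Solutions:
 f(z) = C1 + Integral(C2*airyai(-14^(2/3)*z/7) + C3*airybi(-14^(2/3)*z/7), z)


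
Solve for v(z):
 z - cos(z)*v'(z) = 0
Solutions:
 v(z) = C1 + Integral(z/cos(z), z)


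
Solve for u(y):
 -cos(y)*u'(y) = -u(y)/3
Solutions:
 u(y) = C1*(sin(y) + 1)^(1/6)/(sin(y) - 1)^(1/6)


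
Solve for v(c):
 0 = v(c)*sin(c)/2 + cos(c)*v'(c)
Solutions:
 v(c) = C1*sqrt(cos(c))


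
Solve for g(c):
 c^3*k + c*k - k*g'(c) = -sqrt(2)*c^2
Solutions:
 g(c) = C1 + c^4/4 + sqrt(2)*c^3/(3*k) + c^2/2


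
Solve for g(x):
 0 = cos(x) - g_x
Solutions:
 g(x) = C1 + sin(x)


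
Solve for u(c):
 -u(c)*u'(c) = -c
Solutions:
 u(c) = -sqrt(C1 + c^2)
 u(c) = sqrt(C1 + c^2)


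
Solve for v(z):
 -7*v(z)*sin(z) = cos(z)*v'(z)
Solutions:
 v(z) = C1*cos(z)^7


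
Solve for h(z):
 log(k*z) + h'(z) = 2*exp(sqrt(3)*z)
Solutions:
 h(z) = C1 - z*log(k*z) + z + 2*sqrt(3)*exp(sqrt(3)*z)/3


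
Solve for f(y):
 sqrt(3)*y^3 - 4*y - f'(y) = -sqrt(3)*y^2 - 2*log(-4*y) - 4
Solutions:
 f(y) = C1 + sqrt(3)*y^4/4 + sqrt(3)*y^3/3 - 2*y^2 + 2*y*log(-y) + 2*y*(1 + 2*log(2))


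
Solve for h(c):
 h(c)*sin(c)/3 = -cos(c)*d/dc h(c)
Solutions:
 h(c) = C1*cos(c)^(1/3)


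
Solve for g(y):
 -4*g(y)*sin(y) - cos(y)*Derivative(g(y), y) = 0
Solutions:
 g(y) = C1*cos(y)^4


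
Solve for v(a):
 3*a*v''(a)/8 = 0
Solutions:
 v(a) = C1 + C2*a


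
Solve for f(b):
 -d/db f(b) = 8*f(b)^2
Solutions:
 f(b) = 1/(C1 + 8*b)


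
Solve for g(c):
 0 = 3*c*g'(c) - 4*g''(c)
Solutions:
 g(c) = C1 + C2*erfi(sqrt(6)*c/4)


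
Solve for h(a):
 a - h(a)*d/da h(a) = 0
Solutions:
 h(a) = -sqrt(C1 + a^2)
 h(a) = sqrt(C1 + a^2)


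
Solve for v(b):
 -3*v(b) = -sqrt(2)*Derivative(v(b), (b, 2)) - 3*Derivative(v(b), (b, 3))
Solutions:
 v(b) = C1*exp(-b*(4*2^(1/3)/(-4*sqrt(2) + sqrt(-32 + (729 - 4*sqrt(2))^2) + 729)^(1/3) + 4*sqrt(2) + 2^(2/3)*(-4*sqrt(2) + sqrt(-32 + (729 - 4*sqrt(2))^2) + 729)^(1/3))/36)*sin(2^(1/3)*sqrt(3)*b*(-2^(1/3)*(-4*sqrt(2) + sqrt(-32 + 531441*(-1 + 4*sqrt(2)/729)^2) + 729)^(1/3) + 4/(-4*sqrt(2) + sqrt(-32 + 531441*(-1 + 4*sqrt(2)/729)^2) + 729)^(1/3))/36) + C2*exp(-b*(4*2^(1/3)/(-4*sqrt(2) + sqrt(-32 + (729 - 4*sqrt(2))^2) + 729)^(1/3) + 4*sqrt(2) + 2^(2/3)*(-4*sqrt(2) + sqrt(-32 + (729 - 4*sqrt(2))^2) + 729)^(1/3))/36)*cos(2^(1/3)*sqrt(3)*b*(-2^(1/3)*(-4*sqrt(2) + sqrt(-32 + 531441*(-1 + 4*sqrt(2)/729)^2) + 729)^(1/3) + 4/(-4*sqrt(2) + sqrt(-32 + 531441*(-1 + 4*sqrt(2)/729)^2) + 729)^(1/3))/36) + C3*exp(b*(-2*sqrt(2) + 4*2^(1/3)/(-4*sqrt(2) + sqrt(-32 + (729 - 4*sqrt(2))^2) + 729)^(1/3) + 2^(2/3)*(-4*sqrt(2) + sqrt(-32 + (729 - 4*sqrt(2))^2) + 729)^(1/3))/18)


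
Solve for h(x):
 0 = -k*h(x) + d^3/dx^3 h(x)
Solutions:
 h(x) = C1*exp(k^(1/3)*x) + C2*exp(k^(1/3)*x*(-1 + sqrt(3)*I)/2) + C3*exp(-k^(1/3)*x*(1 + sqrt(3)*I)/2)


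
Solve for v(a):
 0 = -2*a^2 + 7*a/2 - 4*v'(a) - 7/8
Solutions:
 v(a) = C1 - a^3/6 + 7*a^2/16 - 7*a/32


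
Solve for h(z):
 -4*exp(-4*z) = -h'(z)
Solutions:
 h(z) = C1 - exp(-4*z)


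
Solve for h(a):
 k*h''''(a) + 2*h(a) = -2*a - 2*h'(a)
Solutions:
 h(a) = C1*exp(a*Piecewise((-2^(1/3)*sqrt(-(-1/k^2)^(1/3))/2 - sqrt(2^(2/3)*(-1/k^2)^(1/3) + 2*2^(2/3)/(k*sqrt(-(-1/k^2)^(1/3))))/2, Eq(1/k, 0)), (-sqrt(2*(sqrt(-8/(27*k^3) + 1/(16*k^4)) + 1/(4*k^2))^(1/3) + 4/(3*k*(sqrt(-8/(27*k^3) + 1/(16*k^4)) + 1/(4*k^2))^(1/3)))/2 - sqrt(-2*(sqrt(-8/(27*k^3) + 1/(16*k^4)) + 1/(4*k^2))^(1/3) + 4/(k*sqrt(2*(sqrt(-8/(27*k^3) + 1/(16*k^4)) + 1/(4*k^2))^(1/3) + 4/(3*k*(sqrt(-8/(27*k^3) + 1/(16*k^4)) + 1/(4*k^2))^(1/3)))) - 4/(3*k*(sqrt(-8/(27*k^3) + 1/(16*k^4)) + 1/(4*k^2))^(1/3)))/2, True))) + C2*exp(a*Piecewise((-2^(1/3)*sqrt(-(-1/k^2)^(1/3))/2 + sqrt(2^(2/3)*(-1/k^2)^(1/3) + 2*2^(2/3)/(k*sqrt(-(-1/k^2)^(1/3))))/2, Eq(1/k, 0)), (-sqrt(2*(sqrt(-8/(27*k^3) + 1/(16*k^4)) + 1/(4*k^2))^(1/3) + 4/(3*k*(sqrt(-8/(27*k^3) + 1/(16*k^4)) + 1/(4*k^2))^(1/3)))/2 + sqrt(-2*(sqrt(-8/(27*k^3) + 1/(16*k^4)) + 1/(4*k^2))^(1/3) + 4/(k*sqrt(2*(sqrt(-8/(27*k^3) + 1/(16*k^4)) + 1/(4*k^2))^(1/3) + 4/(3*k*(sqrt(-8/(27*k^3) + 1/(16*k^4)) + 1/(4*k^2))^(1/3)))) - 4/(3*k*(sqrt(-8/(27*k^3) + 1/(16*k^4)) + 1/(4*k^2))^(1/3)))/2, True))) + C3*exp(a*Piecewise((2^(1/3)*sqrt(-(-1/k^2)^(1/3))/2 - sqrt(2^(2/3)*(-1/k^2)^(1/3) - 2*2^(2/3)/(k*sqrt(-(-1/k^2)^(1/3))))/2, Eq(1/k, 0)), (sqrt(2*(sqrt(-8/(27*k^3) + 1/(16*k^4)) + 1/(4*k^2))^(1/3) + 4/(3*k*(sqrt(-8/(27*k^3) + 1/(16*k^4)) + 1/(4*k^2))^(1/3)))/2 - sqrt(-2*(sqrt(-8/(27*k^3) + 1/(16*k^4)) + 1/(4*k^2))^(1/3) - 4/(k*sqrt(2*(sqrt(-8/(27*k^3) + 1/(16*k^4)) + 1/(4*k^2))^(1/3) + 4/(3*k*(sqrt(-8/(27*k^3) + 1/(16*k^4)) + 1/(4*k^2))^(1/3)))) - 4/(3*k*(sqrt(-8/(27*k^3) + 1/(16*k^4)) + 1/(4*k^2))^(1/3)))/2, True))) + C4*exp(a*Piecewise((2^(1/3)*sqrt(-(-1/k^2)^(1/3))/2 + sqrt(2^(2/3)*(-1/k^2)^(1/3) - 2*2^(2/3)/(k*sqrt(-(-1/k^2)^(1/3))))/2, Eq(1/k, 0)), (sqrt(2*(sqrt(-8/(27*k^3) + 1/(16*k^4)) + 1/(4*k^2))^(1/3) + 4/(3*k*(sqrt(-8/(27*k^3) + 1/(16*k^4)) + 1/(4*k^2))^(1/3)))/2 + sqrt(-2*(sqrt(-8/(27*k^3) + 1/(16*k^4)) + 1/(4*k^2))^(1/3) - 4/(k*sqrt(2*(sqrt(-8/(27*k^3) + 1/(16*k^4)) + 1/(4*k^2))^(1/3) + 4/(3*k*(sqrt(-8/(27*k^3) + 1/(16*k^4)) + 1/(4*k^2))^(1/3)))) - 4/(3*k*(sqrt(-8/(27*k^3) + 1/(16*k^4)) + 1/(4*k^2))^(1/3)))/2, True))) - a + 1


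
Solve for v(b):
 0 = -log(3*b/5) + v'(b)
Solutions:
 v(b) = C1 + b*log(b) - b + b*log(3/5)


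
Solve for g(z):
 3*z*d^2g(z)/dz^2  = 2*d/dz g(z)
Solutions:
 g(z) = C1 + C2*z^(5/3)


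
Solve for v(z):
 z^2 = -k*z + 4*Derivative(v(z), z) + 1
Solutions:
 v(z) = C1 + k*z^2/8 + z^3/12 - z/4


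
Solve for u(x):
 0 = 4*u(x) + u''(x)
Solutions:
 u(x) = C1*sin(2*x) + C2*cos(2*x)


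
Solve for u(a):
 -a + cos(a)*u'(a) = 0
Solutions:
 u(a) = C1 + Integral(a/cos(a), a)


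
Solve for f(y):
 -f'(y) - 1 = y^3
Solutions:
 f(y) = C1 - y^4/4 - y


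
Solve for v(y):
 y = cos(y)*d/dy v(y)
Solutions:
 v(y) = C1 + Integral(y/cos(y), y)


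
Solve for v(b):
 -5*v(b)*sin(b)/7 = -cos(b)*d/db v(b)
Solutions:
 v(b) = C1/cos(b)^(5/7)


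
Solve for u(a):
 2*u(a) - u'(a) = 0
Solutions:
 u(a) = C1*exp(2*a)


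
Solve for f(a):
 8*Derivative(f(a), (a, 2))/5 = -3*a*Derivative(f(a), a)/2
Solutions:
 f(a) = C1 + C2*erf(sqrt(30)*a/8)


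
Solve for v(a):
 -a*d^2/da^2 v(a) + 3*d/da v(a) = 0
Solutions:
 v(a) = C1 + C2*a^4


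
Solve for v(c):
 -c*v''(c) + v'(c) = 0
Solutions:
 v(c) = C1 + C2*c^2


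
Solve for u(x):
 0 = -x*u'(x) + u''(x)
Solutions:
 u(x) = C1 + C2*erfi(sqrt(2)*x/2)


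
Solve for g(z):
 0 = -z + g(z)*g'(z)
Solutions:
 g(z) = -sqrt(C1 + z^2)
 g(z) = sqrt(C1 + z^2)


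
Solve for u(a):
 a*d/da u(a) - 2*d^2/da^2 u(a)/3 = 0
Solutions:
 u(a) = C1 + C2*erfi(sqrt(3)*a/2)


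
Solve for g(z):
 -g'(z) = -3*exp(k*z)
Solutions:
 g(z) = C1 + 3*exp(k*z)/k


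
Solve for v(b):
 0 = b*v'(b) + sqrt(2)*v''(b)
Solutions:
 v(b) = C1 + C2*erf(2^(1/4)*b/2)


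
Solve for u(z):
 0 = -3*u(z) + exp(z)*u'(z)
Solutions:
 u(z) = C1*exp(-3*exp(-z))


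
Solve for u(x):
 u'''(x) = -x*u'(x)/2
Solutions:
 u(x) = C1 + Integral(C2*airyai(-2^(2/3)*x/2) + C3*airybi(-2^(2/3)*x/2), x)


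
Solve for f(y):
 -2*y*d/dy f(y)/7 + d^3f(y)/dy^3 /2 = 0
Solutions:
 f(y) = C1 + Integral(C2*airyai(14^(2/3)*y/7) + C3*airybi(14^(2/3)*y/7), y)


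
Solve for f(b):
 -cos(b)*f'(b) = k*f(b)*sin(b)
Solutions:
 f(b) = C1*exp(k*log(cos(b)))


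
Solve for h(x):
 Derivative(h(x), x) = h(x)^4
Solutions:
 h(x) = (-1/(C1 + 3*x))^(1/3)
 h(x) = (-1/(C1 + x))^(1/3)*(-3^(2/3) - 3*3^(1/6)*I)/6
 h(x) = (-1/(C1 + x))^(1/3)*(-3^(2/3) + 3*3^(1/6)*I)/6


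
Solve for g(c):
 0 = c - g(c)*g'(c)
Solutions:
 g(c) = -sqrt(C1 + c^2)
 g(c) = sqrt(C1 + c^2)


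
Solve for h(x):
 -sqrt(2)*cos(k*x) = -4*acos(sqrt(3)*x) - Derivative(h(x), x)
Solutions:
 h(x) = C1 - 4*x*acos(sqrt(3)*x) + 4*sqrt(3)*sqrt(1 - 3*x^2)/3 + sqrt(2)*Piecewise((sin(k*x)/k, Ne(k, 0)), (x, True))


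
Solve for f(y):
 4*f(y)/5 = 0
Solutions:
 f(y) = 0


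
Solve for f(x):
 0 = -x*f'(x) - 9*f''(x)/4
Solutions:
 f(x) = C1 + C2*erf(sqrt(2)*x/3)


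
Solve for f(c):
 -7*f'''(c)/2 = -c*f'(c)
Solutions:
 f(c) = C1 + Integral(C2*airyai(2^(1/3)*7^(2/3)*c/7) + C3*airybi(2^(1/3)*7^(2/3)*c/7), c)


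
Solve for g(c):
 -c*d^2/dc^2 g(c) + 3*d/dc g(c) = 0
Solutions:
 g(c) = C1 + C2*c^4


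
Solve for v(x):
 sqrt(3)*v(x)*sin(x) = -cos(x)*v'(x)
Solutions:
 v(x) = C1*cos(x)^(sqrt(3))


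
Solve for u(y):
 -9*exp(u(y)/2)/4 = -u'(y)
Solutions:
 u(y) = 2*log(-1/(C1 + 9*y)) + 6*log(2)


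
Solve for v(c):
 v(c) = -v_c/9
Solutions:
 v(c) = C1*exp(-9*c)


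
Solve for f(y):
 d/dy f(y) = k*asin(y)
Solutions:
 f(y) = C1 + k*(y*asin(y) + sqrt(1 - y^2))


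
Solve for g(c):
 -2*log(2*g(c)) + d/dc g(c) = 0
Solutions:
 -Integral(1/(log(_y) + log(2)), (_y, g(c)))/2 = C1 - c


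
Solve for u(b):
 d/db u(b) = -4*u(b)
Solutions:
 u(b) = C1*exp(-4*b)


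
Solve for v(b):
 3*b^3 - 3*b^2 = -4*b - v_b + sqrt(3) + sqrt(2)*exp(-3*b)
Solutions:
 v(b) = C1 - 3*b^4/4 + b^3 - 2*b^2 + sqrt(3)*b - sqrt(2)*exp(-3*b)/3


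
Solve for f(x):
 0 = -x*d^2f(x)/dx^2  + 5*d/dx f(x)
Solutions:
 f(x) = C1 + C2*x^6


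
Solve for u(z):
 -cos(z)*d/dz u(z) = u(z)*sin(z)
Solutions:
 u(z) = C1*cos(z)


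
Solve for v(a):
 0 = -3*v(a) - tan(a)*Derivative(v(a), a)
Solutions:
 v(a) = C1/sin(a)^3


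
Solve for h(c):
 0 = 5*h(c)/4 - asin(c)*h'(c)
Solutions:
 h(c) = C1*exp(5*Integral(1/asin(c), c)/4)


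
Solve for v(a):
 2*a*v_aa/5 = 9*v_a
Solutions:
 v(a) = C1 + C2*a^(47/2)


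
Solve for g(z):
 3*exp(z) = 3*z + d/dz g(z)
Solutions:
 g(z) = C1 - 3*z^2/2 + 3*exp(z)


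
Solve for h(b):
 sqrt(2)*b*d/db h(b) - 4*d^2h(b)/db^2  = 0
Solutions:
 h(b) = C1 + C2*erfi(2^(3/4)*b/4)


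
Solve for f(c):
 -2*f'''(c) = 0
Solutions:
 f(c) = C1 + C2*c + C3*c^2


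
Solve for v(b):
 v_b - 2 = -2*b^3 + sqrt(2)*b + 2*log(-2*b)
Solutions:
 v(b) = C1 - b^4/2 + sqrt(2)*b^2/2 + 2*b*log(-b) + 2*b*log(2)


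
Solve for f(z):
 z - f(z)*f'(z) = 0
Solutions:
 f(z) = -sqrt(C1 + z^2)
 f(z) = sqrt(C1 + z^2)


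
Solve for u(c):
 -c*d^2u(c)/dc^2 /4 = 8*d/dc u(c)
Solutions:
 u(c) = C1 + C2/c^31


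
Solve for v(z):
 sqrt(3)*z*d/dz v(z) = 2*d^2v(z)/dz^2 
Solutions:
 v(z) = C1 + C2*erfi(3^(1/4)*z/2)


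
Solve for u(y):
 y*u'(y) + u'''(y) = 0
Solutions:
 u(y) = C1 + Integral(C2*airyai(-y) + C3*airybi(-y), y)


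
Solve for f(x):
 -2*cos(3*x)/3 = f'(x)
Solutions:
 f(x) = C1 - 2*sin(3*x)/9


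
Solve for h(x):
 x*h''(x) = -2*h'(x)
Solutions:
 h(x) = C1 + C2/x


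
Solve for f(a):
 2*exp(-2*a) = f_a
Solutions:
 f(a) = C1 - exp(-2*a)


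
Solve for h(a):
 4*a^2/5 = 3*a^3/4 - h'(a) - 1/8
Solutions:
 h(a) = C1 + 3*a^4/16 - 4*a^3/15 - a/8


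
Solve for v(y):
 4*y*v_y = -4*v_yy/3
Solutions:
 v(y) = C1 + C2*erf(sqrt(6)*y/2)


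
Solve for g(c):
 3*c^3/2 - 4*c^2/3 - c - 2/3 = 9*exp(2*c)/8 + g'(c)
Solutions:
 g(c) = C1 + 3*c^4/8 - 4*c^3/9 - c^2/2 - 2*c/3 - 9*exp(2*c)/16


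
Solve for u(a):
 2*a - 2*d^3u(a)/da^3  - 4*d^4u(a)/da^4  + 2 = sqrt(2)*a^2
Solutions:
 u(a) = C1 + C2*a + C3*a^2 + C4*exp(-a/2) - sqrt(2)*a^5/120 + a^4*(1 + 2*sqrt(2))/24 + a^3*(-4*sqrt(2) - 1)/6


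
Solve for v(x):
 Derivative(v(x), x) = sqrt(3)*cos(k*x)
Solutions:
 v(x) = C1 + sqrt(3)*sin(k*x)/k


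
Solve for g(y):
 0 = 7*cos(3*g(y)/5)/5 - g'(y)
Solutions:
 -7*y/5 - 5*log(sin(3*g(y)/5) - 1)/6 + 5*log(sin(3*g(y)/5) + 1)/6 = C1


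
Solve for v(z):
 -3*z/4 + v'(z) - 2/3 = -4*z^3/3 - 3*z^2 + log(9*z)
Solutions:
 v(z) = C1 - z^4/3 - z^3 + 3*z^2/8 + z*log(z) - z/3 + z*log(9)


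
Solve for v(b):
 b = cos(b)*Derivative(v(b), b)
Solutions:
 v(b) = C1 + Integral(b/cos(b), b)


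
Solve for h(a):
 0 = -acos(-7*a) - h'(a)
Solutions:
 h(a) = C1 - a*acos(-7*a) - sqrt(1 - 49*a^2)/7


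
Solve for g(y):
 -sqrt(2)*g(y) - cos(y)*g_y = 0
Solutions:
 g(y) = C1*(sin(y) - 1)^(sqrt(2)/2)/(sin(y) + 1)^(sqrt(2)/2)


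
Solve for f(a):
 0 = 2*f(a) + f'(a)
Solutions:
 f(a) = C1*exp(-2*a)


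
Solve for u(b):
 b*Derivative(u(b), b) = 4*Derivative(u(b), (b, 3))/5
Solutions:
 u(b) = C1 + Integral(C2*airyai(10^(1/3)*b/2) + C3*airybi(10^(1/3)*b/2), b)


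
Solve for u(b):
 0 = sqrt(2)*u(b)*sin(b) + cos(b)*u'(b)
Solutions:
 u(b) = C1*cos(b)^(sqrt(2))


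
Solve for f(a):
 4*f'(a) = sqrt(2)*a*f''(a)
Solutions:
 f(a) = C1 + C2*a^(1 + 2*sqrt(2))


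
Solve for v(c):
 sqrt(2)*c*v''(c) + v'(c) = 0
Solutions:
 v(c) = C1 + C2*c^(1 - sqrt(2)/2)


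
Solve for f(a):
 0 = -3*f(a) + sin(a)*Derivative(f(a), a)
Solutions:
 f(a) = C1*(cos(a) - 1)^(3/2)/(cos(a) + 1)^(3/2)


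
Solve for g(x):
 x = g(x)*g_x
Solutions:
 g(x) = -sqrt(C1 + x^2)
 g(x) = sqrt(C1 + x^2)


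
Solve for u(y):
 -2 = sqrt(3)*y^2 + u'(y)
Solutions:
 u(y) = C1 - sqrt(3)*y^3/3 - 2*y


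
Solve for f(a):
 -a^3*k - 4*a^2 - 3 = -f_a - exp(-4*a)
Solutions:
 f(a) = C1 + a^4*k/4 + 4*a^3/3 + 3*a + exp(-4*a)/4


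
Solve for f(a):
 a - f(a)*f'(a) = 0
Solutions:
 f(a) = -sqrt(C1 + a^2)
 f(a) = sqrt(C1 + a^2)


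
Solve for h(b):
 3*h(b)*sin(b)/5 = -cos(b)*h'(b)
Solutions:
 h(b) = C1*cos(b)^(3/5)


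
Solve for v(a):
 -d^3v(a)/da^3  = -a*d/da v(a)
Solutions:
 v(a) = C1 + Integral(C2*airyai(a) + C3*airybi(a), a)


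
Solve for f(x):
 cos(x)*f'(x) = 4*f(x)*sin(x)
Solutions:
 f(x) = C1/cos(x)^4


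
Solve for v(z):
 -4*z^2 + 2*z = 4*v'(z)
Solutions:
 v(z) = C1 - z^3/3 + z^2/4


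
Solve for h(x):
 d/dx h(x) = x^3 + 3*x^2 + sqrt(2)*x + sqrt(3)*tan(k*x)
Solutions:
 h(x) = C1 + x^4/4 + x^3 + sqrt(2)*x^2/2 + sqrt(3)*Piecewise((-log(cos(k*x))/k, Ne(k, 0)), (0, True))


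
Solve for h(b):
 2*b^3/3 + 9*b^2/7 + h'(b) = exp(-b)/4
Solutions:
 h(b) = C1 - b^4/6 - 3*b^3/7 - exp(-b)/4


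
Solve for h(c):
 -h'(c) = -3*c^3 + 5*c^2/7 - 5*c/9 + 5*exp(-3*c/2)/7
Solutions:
 h(c) = C1 + 3*c^4/4 - 5*c^3/21 + 5*c^2/18 + 10*exp(-3*c/2)/21


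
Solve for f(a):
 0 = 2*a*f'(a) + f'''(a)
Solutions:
 f(a) = C1 + Integral(C2*airyai(-2^(1/3)*a) + C3*airybi(-2^(1/3)*a), a)


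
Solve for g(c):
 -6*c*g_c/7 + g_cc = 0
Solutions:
 g(c) = C1 + C2*erfi(sqrt(21)*c/7)


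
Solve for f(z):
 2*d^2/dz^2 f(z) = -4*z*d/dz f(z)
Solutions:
 f(z) = C1 + C2*erf(z)


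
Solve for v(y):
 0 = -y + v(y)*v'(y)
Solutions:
 v(y) = -sqrt(C1 + y^2)
 v(y) = sqrt(C1 + y^2)


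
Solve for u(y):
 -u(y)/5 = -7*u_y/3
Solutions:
 u(y) = C1*exp(3*y/35)


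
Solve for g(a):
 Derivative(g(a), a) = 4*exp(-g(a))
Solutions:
 g(a) = log(C1 + 4*a)


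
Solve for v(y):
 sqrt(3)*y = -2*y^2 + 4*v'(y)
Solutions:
 v(y) = C1 + y^3/6 + sqrt(3)*y^2/8


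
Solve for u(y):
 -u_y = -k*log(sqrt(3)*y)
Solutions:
 u(y) = C1 + k*y*log(y) - k*y + k*y*log(3)/2


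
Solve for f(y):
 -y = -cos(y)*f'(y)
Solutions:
 f(y) = C1 + Integral(y/cos(y), y)


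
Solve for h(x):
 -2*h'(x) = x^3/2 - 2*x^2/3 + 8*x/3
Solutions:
 h(x) = C1 - x^4/16 + x^3/9 - 2*x^2/3


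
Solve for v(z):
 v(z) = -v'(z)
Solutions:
 v(z) = C1*exp(-z)


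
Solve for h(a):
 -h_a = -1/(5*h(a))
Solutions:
 h(a) = -sqrt(C1 + 10*a)/5
 h(a) = sqrt(C1 + 10*a)/5


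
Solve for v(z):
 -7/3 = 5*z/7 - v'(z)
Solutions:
 v(z) = C1 + 5*z^2/14 + 7*z/3


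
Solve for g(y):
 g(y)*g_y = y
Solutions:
 g(y) = -sqrt(C1 + y^2)
 g(y) = sqrt(C1 + y^2)


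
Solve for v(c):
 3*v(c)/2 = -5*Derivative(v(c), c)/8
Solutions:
 v(c) = C1*exp(-12*c/5)


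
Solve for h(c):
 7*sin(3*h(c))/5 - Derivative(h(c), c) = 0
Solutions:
 -7*c/5 + log(cos(3*h(c)) - 1)/6 - log(cos(3*h(c)) + 1)/6 = C1


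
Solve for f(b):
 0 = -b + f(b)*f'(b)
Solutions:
 f(b) = -sqrt(C1 + b^2)
 f(b) = sqrt(C1 + b^2)


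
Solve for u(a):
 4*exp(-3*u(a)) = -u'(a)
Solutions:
 u(a) = log(C1 - 12*a)/3
 u(a) = log((-3^(1/3) - 3^(5/6)*I)*(C1 - 4*a)^(1/3)/2)
 u(a) = log((-3^(1/3) + 3^(5/6)*I)*(C1 - 4*a)^(1/3)/2)


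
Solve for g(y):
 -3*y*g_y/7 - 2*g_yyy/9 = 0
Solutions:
 g(y) = C1 + Integral(C2*airyai(-3*14^(2/3)*y/14) + C3*airybi(-3*14^(2/3)*y/14), y)


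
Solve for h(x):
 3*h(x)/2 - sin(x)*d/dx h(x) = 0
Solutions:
 h(x) = C1*(cos(x) - 1)^(3/4)/(cos(x) + 1)^(3/4)


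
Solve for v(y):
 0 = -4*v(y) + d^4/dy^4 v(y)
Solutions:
 v(y) = C1*exp(-sqrt(2)*y) + C2*exp(sqrt(2)*y) + C3*sin(sqrt(2)*y) + C4*cos(sqrt(2)*y)


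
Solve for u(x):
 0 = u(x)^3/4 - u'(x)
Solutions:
 u(x) = -sqrt(2)*sqrt(-1/(C1 + x))
 u(x) = sqrt(2)*sqrt(-1/(C1 + x))


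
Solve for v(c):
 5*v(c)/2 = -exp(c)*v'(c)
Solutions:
 v(c) = C1*exp(5*exp(-c)/2)


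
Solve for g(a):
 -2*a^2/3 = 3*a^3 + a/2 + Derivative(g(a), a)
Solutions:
 g(a) = C1 - 3*a^4/4 - 2*a^3/9 - a^2/4


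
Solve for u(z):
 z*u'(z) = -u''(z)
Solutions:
 u(z) = C1 + C2*erf(sqrt(2)*z/2)


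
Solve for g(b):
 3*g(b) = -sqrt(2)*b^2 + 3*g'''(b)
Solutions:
 g(b) = C3*exp(b) - sqrt(2)*b^2/3 + (C1*sin(sqrt(3)*b/2) + C2*cos(sqrt(3)*b/2))*exp(-b/2)


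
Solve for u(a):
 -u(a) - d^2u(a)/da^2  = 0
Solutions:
 u(a) = C1*sin(a) + C2*cos(a)


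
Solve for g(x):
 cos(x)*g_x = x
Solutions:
 g(x) = C1 + Integral(x/cos(x), x)


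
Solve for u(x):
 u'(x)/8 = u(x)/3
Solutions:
 u(x) = C1*exp(8*x/3)


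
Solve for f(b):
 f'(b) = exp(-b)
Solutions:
 f(b) = C1 - exp(-b)


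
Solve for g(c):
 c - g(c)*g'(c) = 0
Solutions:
 g(c) = -sqrt(C1 + c^2)
 g(c) = sqrt(C1 + c^2)


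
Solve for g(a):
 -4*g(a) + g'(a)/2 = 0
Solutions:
 g(a) = C1*exp(8*a)


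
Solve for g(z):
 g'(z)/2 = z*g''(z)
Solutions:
 g(z) = C1 + C2*z^(3/2)


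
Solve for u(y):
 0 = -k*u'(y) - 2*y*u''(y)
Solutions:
 u(y) = C1 + y^(1 - re(k)/2)*(C2*sin(log(y)*Abs(im(k))/2) + C3*cos(log(y)*im(k)/2))


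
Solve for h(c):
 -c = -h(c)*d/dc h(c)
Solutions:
 h(c) = -sqrt(C1 + c^2)
 h(c) = sqrt(C1 + c^2)


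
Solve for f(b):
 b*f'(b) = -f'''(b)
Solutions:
 f(b) = C1 + Integral(C2*airyai(-b) + C3*airybi(-b), b)


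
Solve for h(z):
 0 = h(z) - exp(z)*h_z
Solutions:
 h(z) = C1*exp(-exp(-z))


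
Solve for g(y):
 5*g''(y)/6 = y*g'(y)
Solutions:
 g(y) = C1 + C2*erfi(sqrt(15)*y/5)


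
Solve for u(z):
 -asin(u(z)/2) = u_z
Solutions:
 Integral(1/asin(_y/2), (_y, u(z))) = C1 - z


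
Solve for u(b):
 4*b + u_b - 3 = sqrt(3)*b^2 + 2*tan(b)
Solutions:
 u(b) = C1 + sqrt(3)*b^3/3 - 2*b^2 + 3*b - 2*log(cos(b))


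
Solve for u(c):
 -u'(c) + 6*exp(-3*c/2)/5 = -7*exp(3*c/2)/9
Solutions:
 u(c) = C1 + 14*exp(3*c/2)/27 - 4*exp(-3*c/2)/5


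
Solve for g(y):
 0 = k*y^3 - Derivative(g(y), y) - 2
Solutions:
 g(y) = C1 + k*y^4/4 - 2*y


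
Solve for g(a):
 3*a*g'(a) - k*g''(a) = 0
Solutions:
 g(a) = C1 + C2*erf(sqrt(6)*a*sqrt(-1/k)/2)/sqrt(-1/k)


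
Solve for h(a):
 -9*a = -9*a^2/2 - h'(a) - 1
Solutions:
 h(a) = C1 - 3*a^3/2 + 9*a^2/2 - a


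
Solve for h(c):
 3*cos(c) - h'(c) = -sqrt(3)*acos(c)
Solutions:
 h(c) = C1 + sqrt(3)*(c*acos(c) - sqrt(1 - c^2)) + 3*sin(c)


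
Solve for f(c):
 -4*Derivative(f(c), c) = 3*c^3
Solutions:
 f(c) = C1 - 3*c^4/16


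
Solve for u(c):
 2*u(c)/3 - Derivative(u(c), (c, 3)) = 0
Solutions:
 u(c) = C3*exp(2^(1/3)*3^(2/3)*c/3) + (C1*sin(2^(1/3)*3^(1/6)*c/2) + C2*cos(2^(1/3)*3^(1/6)*c/2))*exp(-2^(1/3)*3^(2/3)*c/6)


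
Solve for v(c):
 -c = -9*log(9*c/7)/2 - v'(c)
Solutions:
 v(c) = C1 + c^2/2 - 9*c*log(c)/2 - 9*c*log(3) + 9*c/2 + 9*c*log(7)/2


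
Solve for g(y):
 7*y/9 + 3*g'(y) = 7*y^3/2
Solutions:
 g(y) = C1 + 7*y^4/24 - 7*y^2/54


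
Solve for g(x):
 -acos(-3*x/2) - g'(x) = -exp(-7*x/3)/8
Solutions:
 g(x) = C1 - x*acos(-3*x/2) - sqrt(4 - 9*x^2)/3 - 3*exp(-7*x/3)/56


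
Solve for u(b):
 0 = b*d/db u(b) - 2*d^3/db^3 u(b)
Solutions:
 u(b) = C1 + Integral(C2*airyai(2^(2/3)*b/2) + C3*airybi(2^(2/3)*b/2), b)


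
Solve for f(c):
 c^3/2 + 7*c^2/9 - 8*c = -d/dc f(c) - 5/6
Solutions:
 f(c) = C1 - c^4/8 - 7*c^3/27 + 4*c^2 - 5*c/6


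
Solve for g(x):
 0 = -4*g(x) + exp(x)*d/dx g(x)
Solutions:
 g(x) = C1*exp(-4*exp(-x))
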